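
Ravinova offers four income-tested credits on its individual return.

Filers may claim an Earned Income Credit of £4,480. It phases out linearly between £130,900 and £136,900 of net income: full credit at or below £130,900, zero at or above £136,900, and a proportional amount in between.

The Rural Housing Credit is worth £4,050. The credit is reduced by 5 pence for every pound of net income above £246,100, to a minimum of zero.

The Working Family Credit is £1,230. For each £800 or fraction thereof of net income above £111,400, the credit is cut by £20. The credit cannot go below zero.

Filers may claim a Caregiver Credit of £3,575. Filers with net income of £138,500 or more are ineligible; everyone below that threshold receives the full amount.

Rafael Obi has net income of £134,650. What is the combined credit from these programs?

Earned Income Credit: £134,650 is £3,750 into a £6,000 phase-out range, leaving 2,250/6,000 of the credit: £4,480 × 2,250/6,000 = £1,680.
Rural Housing Credit: £134,650 is at or below the £246,100 threshold, so the full £4,050 applies.
Working Family Credit: income exceeds £111,400 by £23,250, which is 30 full-or-partial £800 increments; reduction = 30 × £20 = £600, leaving £630.
Caregiver Credit: £134,650 is below the £138,500 cutoff, so the full £3,575 applies.
Total: £1,680 + £4,050 + £630 + £3,575 = £9,935.

£9,935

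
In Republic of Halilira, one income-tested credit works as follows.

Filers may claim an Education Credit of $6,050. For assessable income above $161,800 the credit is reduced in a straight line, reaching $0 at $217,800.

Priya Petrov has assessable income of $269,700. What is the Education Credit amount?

$0

Education Credit: $269,700 is at or above $217,800, so the credit is $0.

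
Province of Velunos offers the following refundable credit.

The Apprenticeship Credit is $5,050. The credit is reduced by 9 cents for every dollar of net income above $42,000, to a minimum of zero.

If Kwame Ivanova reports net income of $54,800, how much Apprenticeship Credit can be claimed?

Apprenticeship Credit: 9% of the $12,800 excess over $42,000 is $1,152; credit = $5,050 − $1,152 = $3,898.

$3,898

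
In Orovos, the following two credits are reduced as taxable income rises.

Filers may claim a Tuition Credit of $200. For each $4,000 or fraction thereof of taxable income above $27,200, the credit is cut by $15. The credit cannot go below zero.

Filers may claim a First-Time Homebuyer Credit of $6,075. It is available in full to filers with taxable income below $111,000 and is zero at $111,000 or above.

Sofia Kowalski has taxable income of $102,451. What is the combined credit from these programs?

$6,075

Tuition Credit: income exceeds $27,200 by $75,251 → 19 increments × $15 = $285 ≥ base, so the credit is $0.
First-Time Homebuyer Credit: $102,451 is below the $111,000 cutoff, so the full $6,075 applies.
Total: $0 + $6,075 = $6,075.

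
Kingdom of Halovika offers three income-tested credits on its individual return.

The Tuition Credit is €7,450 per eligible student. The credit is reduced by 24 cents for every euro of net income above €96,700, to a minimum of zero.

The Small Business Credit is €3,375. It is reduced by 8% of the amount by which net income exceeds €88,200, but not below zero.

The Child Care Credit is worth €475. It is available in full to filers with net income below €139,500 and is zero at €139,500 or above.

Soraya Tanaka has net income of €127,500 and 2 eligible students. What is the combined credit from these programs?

€8,214

Tuition Credit: base = 2 × €7,450 = €14,900. 24% of the €30,800 excess over €96,700 is €7,392; credit = €14,900 − €7,392 = €7,508.
Small Business Credit: 8% of the €39,300 excess over €88,200 is €3,144; credit = €3,375 − €3,144 = €231.
Child Care Credit: €127,500 is below the €139,500 cutoff, so the full €475 applies.
Total: €7,508 + €231 + €475 = €8,214.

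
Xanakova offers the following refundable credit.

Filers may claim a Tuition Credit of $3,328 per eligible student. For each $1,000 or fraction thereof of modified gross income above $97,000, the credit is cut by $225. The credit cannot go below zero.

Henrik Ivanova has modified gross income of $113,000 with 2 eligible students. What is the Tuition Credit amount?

$3,056

Tuition Credit: base = 2 × $3,328 = $6,656. income exceeds $97,000 by $16,000, which is 16 full-or-partial $1,000 increments; reduction = 16 × $225 = $3,600, leaving $3,056.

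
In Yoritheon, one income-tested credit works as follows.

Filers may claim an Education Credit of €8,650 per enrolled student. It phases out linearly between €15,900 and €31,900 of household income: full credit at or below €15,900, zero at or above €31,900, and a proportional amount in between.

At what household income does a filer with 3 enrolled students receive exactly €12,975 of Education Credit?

€23,900

Full credit = 3 × €8,650 = €25,950.
€12,975 is 12,975/25,950 of the full €25,950, so 12,975/25,950 of the €16,000 range has been used: income = €15,900 + €16,000 × 12,975/25,950 = €23,900.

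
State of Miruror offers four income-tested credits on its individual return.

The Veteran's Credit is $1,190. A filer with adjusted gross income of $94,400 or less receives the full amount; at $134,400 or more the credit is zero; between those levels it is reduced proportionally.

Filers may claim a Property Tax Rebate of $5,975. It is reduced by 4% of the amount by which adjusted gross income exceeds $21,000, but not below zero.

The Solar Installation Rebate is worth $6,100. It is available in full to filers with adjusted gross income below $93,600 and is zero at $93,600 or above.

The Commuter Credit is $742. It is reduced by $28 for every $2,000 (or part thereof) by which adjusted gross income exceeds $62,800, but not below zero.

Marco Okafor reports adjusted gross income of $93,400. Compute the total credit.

Veteran's Credit: $93,400 is at or below the $94,400 threshold, so the full $1,190 applies.
Property Tax Rebate: 4% of the $72,400 excess over $21,000 is $2,896; credit = $5,975 − $2,896 = $3,079.
Solar Installation Rebate: $93,400 is below the $93,600 cutoff, so the full $6,100 applies.
Commuter Credit: income exceeds $62,800 by $30,600, which is 16 full-or-partial $2,000 increments; reduction = 16 × $28 = $448, leaving $294.
Total: $1,190 + $3,079 + $6,100 + $294 = $10,663.

$10,663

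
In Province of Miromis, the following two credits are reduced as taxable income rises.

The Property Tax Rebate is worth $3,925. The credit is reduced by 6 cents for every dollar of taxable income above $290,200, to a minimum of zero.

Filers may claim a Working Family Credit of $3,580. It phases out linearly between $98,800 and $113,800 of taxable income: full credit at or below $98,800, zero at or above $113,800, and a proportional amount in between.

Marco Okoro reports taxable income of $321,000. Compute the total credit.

Property Tax Rebate: 6% of the $30,800 excess over $290,200 is $1,848; credit = $3,925 − $1,848 = $2,077.
Working Family Credit: $321,000 is at or above $113,800, so the credit is $0.
Total: $2,077 + $0 = $2,077.

$2,077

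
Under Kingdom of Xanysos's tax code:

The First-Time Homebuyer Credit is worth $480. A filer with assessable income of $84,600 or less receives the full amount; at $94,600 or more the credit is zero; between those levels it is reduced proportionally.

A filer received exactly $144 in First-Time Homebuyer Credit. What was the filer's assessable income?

$91,600

$144 is 144/480 of the full $480, so 336/480 of the $10,000 range has been used: income = $84,600 + $10,000 × 336/480 = $91,600.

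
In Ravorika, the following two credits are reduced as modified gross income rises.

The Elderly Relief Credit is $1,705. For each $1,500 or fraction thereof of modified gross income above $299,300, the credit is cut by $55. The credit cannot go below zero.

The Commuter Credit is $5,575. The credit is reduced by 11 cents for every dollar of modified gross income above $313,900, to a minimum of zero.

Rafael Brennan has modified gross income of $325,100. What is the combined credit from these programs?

Elderly Relief Credit: income exceeds $299,300 by $25,800, which is 18 full-or-partial $1,500 increments; reduction = 18 × $55 = $990, leaving $715.
Commuter Credit: 11% of the $11,200 excess over $313,900 is $1,232; credit = $5,575 − $1,232 = $4,343.
Total: $715 + $4,343 = $5,058.

$5,058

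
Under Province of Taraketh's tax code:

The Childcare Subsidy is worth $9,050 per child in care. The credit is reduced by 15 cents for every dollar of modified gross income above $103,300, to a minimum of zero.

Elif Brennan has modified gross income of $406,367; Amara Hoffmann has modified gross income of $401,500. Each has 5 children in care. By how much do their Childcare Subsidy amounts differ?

$520

Elif ($406,367): Childcare Subsidy: base = 5 × $9,050 = $45,250. 15% of the $303,067 excess over $103,300 is $45,460.05 ≥ base, so the credit is $0.
Amara ($401,500): Childcare Subsidy: base = 5 × $9,050 = $45,250. 15% of the $298,200 excess over $103,300 is $44,730; credit = $45,250 − $44,730 = $520.
Difference: |$0 − $520| = $520.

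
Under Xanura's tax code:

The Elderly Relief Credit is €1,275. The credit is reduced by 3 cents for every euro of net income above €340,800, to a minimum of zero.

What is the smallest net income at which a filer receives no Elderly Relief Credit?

The credit falls by 3% of each euro above €340,800, so it reaches zero when the excess is €1,275 / 3% = €42,500: income = €340,800 + €42,500 = €383,300.

€383,300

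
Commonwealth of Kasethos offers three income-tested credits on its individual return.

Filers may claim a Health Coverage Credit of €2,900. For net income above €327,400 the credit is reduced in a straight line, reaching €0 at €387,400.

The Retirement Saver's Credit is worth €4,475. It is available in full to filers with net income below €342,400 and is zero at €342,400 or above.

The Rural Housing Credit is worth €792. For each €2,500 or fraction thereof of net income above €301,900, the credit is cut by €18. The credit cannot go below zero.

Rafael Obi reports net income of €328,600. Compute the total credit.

Health Coverage Credit: €328,600 is €1,200 into a €60,000 phase-out range, leaving 58,800/60,000 of the credit: €2,900 × 58,800/60,000 = €2,842.
Retirement Saver's Credit: €328,600 is below the €342,400 cutoff, so the full €4,475 applies.
Rural Housing Credit: income exceeds €301,900 by €26,700, which is 11 full-or-partial €2,500 increments; reduction = 11 × €18 = €198, leaving €594.
Total: €2,842 + €4,475 + €594 = €7,911.

€7,911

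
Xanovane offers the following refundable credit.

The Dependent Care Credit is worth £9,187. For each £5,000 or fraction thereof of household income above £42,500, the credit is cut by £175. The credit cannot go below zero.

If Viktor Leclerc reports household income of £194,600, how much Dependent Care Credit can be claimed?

£3,762

Dependent Care Credit: income exceeds £42,500 by £152,100, which is 31 full-or-partial £5,000 increments; reduction = 31 × £175 = £5,425, leaving £3,762.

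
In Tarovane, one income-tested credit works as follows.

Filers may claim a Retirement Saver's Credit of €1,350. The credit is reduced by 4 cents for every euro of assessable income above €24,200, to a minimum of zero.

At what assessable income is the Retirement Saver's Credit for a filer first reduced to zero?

€57,950

The credit falls by 4% of each euro above €24,200, so it reaches zero when the excess is €1,350 / 4% = €33,750: income = €24,200 + €33,750 = €57,950.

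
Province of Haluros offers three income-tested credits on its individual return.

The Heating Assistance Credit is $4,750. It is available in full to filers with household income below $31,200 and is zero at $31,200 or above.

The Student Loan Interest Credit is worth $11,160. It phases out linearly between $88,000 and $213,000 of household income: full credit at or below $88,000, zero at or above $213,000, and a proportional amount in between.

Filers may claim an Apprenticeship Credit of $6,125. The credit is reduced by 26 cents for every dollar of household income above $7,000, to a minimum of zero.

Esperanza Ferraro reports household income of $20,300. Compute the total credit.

Heating Assistance Credit: $20,300 is below the $31,200 cutoff, so the full $4,750 applies.
Student Loan Interest Credit: $20,300 is at or below the $88,000 threshold, so the full $11,160 applies.
Apprenticeship Credit: 26% of the $13,300 excess over $7,000 is $3,458; credit = $6,125 − $3,458 = $2,667.
Total: $4,750 + $11,160 + $2,667 = $18,577.

$18,577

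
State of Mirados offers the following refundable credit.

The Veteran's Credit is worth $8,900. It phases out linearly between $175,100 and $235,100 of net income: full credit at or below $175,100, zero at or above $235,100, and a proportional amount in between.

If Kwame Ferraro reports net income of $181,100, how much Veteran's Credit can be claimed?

$8,010

Veteran's Credit: $181,100 is $6,000 into a $60,000 phase-out range, leaving 54,000/60,000 of the credit: $8,900 × 54,000/60,000 = $8,010.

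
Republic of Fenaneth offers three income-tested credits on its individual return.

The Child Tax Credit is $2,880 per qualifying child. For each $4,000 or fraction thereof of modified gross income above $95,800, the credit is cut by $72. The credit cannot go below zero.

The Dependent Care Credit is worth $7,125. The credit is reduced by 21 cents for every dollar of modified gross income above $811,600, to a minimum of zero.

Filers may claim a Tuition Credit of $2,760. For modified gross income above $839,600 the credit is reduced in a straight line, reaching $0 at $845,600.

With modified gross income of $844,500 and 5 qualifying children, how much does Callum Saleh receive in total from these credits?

$1,586

Child Tax Credit: base = 5 × $2,880 = $14,400. income exceeds $95,800 by $748,700, which is 188 full-or-partial $4,000 increments; reduction = 188 × $72 = $13,536, leaving $864.
Dependent Care Credit: 21% of the $32,900 excess over $811,600 is $6,909; credit = $7,125 − $6,909 = $216.
Tuition Credit: $844,500 is $4,900 into a $6,000 phase-out range, leaving 1,100/6,000 of the credit: $2,760 × 1,100/6,000 = $506.
Total: $864 + $216 + $506 = $1,586.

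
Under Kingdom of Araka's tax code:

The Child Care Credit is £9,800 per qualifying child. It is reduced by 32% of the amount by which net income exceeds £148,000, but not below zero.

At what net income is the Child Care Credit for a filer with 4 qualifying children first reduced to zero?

£270,500

Full credit = 4 × £9,800 = £39,200.
The credit falls by 32% of each pound above £148,000, so it reaches zero when the excess is £39,200 / 32% = £122,500: income = £148,000 + £122,500 = £270,500.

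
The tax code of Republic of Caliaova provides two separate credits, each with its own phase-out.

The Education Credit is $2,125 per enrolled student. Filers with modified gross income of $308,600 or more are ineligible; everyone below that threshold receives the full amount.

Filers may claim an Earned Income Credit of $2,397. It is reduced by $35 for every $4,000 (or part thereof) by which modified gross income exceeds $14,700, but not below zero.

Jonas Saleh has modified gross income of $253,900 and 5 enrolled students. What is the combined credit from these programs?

Education Credit: base = 5 × $2,125 = $10,625. $253,900 is below the $308,600 cutoff, so the full $10,625 applies.
Earned Income Credit: income exceeds $14,700 by $239,200, which is 60 full-or-partial $4,000 increments; reduction = 60 × $35 = $2,100, leaving $297.
Total: $10,625 + $297 = $10,922.

$10,922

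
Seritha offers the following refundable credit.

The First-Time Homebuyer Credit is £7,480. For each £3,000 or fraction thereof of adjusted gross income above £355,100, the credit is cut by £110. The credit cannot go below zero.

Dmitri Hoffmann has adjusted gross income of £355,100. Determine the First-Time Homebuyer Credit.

£7,480

First-Time Homebuyer Credit: £355,100 is at or below the £355,100 threshold, so the full £7,480 applies.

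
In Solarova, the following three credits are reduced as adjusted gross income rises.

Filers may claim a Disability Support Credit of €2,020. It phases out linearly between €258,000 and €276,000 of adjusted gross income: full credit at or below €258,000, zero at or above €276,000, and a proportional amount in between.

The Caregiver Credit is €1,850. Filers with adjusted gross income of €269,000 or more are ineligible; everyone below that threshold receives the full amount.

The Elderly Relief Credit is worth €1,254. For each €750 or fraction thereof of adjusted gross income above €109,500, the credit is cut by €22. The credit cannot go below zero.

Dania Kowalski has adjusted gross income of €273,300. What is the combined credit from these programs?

€303

Disability Support Credit: €273,300 is €15,300 into a €18,000 phase-out range, leaving 2,700/18,000 of the credit: €2,020 × 2,700/18,000 = €303.
Caregiver Credit: €273,300 meets or exceeds the €269,000 cutoff, so the credit is €0.
Elderly Relief Credit: income exceeds €109,500 by €163,800 → 219 increments × €22 = €4,818 ≥ base, so the credit is €0.
Total: €303 + €0 + €0 = €303.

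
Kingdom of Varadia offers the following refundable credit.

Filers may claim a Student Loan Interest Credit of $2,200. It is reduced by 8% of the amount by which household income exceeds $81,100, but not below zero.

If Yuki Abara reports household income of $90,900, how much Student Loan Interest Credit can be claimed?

$1,416

Student Loan Interest Credit: 8% of the $9,800 excess over $81,100 is $784; credit = $2,200 − $784 = $1,416.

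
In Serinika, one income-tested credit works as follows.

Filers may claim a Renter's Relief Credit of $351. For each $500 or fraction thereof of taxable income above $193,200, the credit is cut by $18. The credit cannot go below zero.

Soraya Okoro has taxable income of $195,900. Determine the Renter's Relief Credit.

$243

Renter's Relief Credit: income exceeds $193,200 by $2,700, which is 6 full-or-partial $500 increments; reduction = 6 × $18 = $108, leaving $243.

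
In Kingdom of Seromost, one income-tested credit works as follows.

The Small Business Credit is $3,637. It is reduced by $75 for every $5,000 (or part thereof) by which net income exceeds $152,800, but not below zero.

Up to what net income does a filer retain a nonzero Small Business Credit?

$392,800

After 48 increments the reduction is 48 × $75 = $3,600, leaving $37; one more increment wipes it out. Increment 48 ends at excess 48 × $5,000 = $240,000, so the highest qualifying income is $152,800 + $240,000 = $392,800.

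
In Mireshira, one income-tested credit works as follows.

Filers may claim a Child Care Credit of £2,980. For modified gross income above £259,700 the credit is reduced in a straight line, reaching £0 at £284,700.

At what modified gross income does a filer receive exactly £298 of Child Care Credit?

£298 is 298/2,980 of the full £2,980, so 2,682/2,980 of the £25,000 range has been used: income = £259,700 + £25,000 × 2,682/2,980 = £282,200.

£282,200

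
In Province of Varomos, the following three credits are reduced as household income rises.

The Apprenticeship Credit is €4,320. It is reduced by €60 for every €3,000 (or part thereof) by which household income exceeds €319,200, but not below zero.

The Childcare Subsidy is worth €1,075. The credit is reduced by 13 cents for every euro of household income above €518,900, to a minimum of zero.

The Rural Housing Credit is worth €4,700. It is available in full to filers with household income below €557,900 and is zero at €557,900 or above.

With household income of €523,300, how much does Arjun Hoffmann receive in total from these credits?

€5,383

Apprenticeship Credit: income exceeds €319,200 by €204,100, which is 69 full-or-partial €3,000 increments; reduction = 69 × €60 = €4,140, leaving €180.
Childcare Subsidy: 13% of the €4,400 excess over €518,900 is €572; credit = €1,075 − €572 = €503.
Rural Housing Credit: €523,300 is below the €557,900 cutoff, so the full €4,700 applies.
Total: €180 + €503 + €4,700 = €5,383.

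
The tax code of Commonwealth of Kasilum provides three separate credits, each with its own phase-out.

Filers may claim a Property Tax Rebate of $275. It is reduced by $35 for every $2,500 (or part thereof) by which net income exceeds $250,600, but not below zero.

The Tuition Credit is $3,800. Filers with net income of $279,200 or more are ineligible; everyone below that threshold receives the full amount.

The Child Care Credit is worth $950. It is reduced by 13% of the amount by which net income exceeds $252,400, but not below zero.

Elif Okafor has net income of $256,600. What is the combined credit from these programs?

$4,374

Property Tax Rebate: income exceeds $250,600 by $6,000, which is 3 full-or-partial $2,500 increments; reduction = 3 × $35 = $105, leaving $170.
Tuition Credit: $256,600 is below the $279,200 cutoff, so the full $3,800 applies.
Child Care Credit: 13% of the $4,200 excess over $252,400 is $546; credit = $950 − $546 = $404.
Total: $170 + $3,800 + $404 = $4,374.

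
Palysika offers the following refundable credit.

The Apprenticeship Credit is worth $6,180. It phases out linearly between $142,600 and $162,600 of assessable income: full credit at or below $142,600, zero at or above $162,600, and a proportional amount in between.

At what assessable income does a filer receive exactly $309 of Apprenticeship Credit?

$309 is 309/6,180 of the full $6,180, so 5,871/6,180 of the $20,000 range has been used: income = $142,600 + $20,000 × 5,871/6,180 = $161,600.

$161,600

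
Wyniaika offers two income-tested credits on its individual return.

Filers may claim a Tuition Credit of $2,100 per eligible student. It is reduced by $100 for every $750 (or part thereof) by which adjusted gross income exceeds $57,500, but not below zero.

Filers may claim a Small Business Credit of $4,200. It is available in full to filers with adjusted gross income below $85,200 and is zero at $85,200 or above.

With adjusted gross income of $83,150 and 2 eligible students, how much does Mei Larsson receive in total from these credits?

$4,900

Tuition Credit: base = 2 × $2,100 = $4,200. income exceeds $57,500 by $25,650, which is 35 full-or-partial $750 increments; reduction = 35 × $100 = $3,500, leaving $700.
Small Business Credit: $83,150 is below the $85,200 cutoff, so the full $4,200 applies.
Total: $700 + $4,200 = $4,900.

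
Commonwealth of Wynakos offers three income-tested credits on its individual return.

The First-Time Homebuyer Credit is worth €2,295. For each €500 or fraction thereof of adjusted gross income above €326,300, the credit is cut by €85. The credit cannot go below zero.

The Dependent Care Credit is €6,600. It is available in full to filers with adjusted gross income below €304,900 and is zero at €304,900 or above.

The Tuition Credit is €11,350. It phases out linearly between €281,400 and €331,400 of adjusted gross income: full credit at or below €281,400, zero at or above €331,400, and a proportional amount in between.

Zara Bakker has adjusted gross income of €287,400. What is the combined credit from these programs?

€18,883

First-Time Homebuyer Credit: €287,400 is at or below the €326,300 threshold, so the full €2,295 applies.
Dependent Care Credit: €287,400 is below the €304,900 cutoff, so the full €6,600 applies.
Tuition Credit: €287,400 is €6,000 into a €50,000 phase-out range, leaving 44,000/50,000 of the credit: €11,350 × 44,000/50,000 = €9,988.
Total: €2,295 + €6,600 + €9,988 = €18,883.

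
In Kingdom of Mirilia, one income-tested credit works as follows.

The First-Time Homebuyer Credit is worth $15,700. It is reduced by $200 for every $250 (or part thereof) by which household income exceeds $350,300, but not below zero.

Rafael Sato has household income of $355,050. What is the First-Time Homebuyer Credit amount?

First-Time Homebuyer Credit: income exceeds $350,300 by $4,750, which is 19 full-or-partial $250 increments; reduction = 19 × $200 = $3,800, leaving $11,900.

$11,900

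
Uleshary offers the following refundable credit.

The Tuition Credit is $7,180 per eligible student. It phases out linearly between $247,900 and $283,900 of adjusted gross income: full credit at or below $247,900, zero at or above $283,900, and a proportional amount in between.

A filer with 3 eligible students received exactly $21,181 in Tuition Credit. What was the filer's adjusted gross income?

Full credit = 3 × $7,180 = $21,540.
$21,181 is 21,181/21,540 of the full $21,540, so 359/21,540 of the $36,000 range has been used: income = $247,900 + $36,000 × 359/21,540 = $248,500.

$248,500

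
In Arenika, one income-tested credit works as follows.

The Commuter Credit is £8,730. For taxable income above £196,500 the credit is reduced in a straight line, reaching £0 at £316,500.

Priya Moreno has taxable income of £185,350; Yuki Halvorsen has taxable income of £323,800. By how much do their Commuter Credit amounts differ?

£8,730

Priya (£185,350): Commuter Credit: £185,350 is at or below the £196,500 threshold, so the full £8,730 applies.
Yuki (£323,800): Commuter Credit: £323,800 is at or above £316,500, so the credit is £0.
Difference: |£8,730 − £0| = £8,730.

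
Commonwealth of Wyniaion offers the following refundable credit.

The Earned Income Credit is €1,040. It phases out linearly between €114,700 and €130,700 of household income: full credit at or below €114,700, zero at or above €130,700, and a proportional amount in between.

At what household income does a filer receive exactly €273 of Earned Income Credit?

€273 is 273/1,040 of the full €1,040, so 767/1,040 of the €16,000 range has been used: income = €114,700 + €16,000 × 767/1,040 = €126,500.

€126,500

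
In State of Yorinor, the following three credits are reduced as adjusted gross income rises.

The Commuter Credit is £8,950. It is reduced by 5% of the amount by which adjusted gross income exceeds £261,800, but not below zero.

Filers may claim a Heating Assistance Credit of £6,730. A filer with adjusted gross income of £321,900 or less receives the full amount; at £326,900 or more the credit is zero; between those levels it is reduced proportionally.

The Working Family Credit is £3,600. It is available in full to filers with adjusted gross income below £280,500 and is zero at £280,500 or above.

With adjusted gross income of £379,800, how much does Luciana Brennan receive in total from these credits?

£3,050

Commuter Credit: 5% of the £118,000 excess over £261,800 is £5,900; credit = £8,950 − £5,900 = £3,050.
Heating Assistance Credit: £379,800 is at or above £326,900, so the credit is £0.
Working Family Credit: £379,800 meets or exceeds the £280,500 cutoff, so the credit is £0.
Total: £3,050 + £0 + £0 = £3,050.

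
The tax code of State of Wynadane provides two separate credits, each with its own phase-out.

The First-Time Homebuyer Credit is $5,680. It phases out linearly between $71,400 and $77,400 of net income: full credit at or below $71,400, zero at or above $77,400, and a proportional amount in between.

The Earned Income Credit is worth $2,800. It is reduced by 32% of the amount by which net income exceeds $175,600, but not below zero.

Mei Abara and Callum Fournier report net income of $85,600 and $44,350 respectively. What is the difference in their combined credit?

Mei ($85,600): First-Time Homebuyer Credit: $85,600 is at or above $77,400, so the credit is $0. Earned Income Credit: $85,600 is at or below the $175,600 threshold, so the full $2,800 applies. total $0 + $2,800 = $2,800
Callum ($44,350): First-Time Homebuyer Credit: $44,350 is at or below the $71,400 threshold, so the full $5,680 applies. Earned Income Credit: $44,350 is at or below the $175,600 threshold, so the full $2,800 applies. total $5,680 + $2,800 = $8,480
Difference: |$2,800 − $8,480| = $5,680.

$5,680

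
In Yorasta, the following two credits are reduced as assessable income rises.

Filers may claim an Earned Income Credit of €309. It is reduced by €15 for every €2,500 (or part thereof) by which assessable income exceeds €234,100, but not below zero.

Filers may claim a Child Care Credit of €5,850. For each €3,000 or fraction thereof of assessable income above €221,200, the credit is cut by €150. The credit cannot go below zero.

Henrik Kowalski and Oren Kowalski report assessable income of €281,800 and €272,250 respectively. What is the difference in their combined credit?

€510

Henrik (€281,800): Earned Income Credit: income exceeds €234,100 by €47,700, which is 20 full-or-partial €2,500 increments; reduction = 20 × €15 = €300, leaving €9. Child Care Credit: income exceeds €221,200 by €60,600, which is 21 full-or-partial €3,000 increments; reduction = 21 × €150 = €3,150, leaving €2,700. total €9 + €2,700 = €2,709
Oren (€272,250): Earned Income Credit: income exceeds €234,100 by €38,150, which is 16 full-or-partial €2,500 increments; reduction = 16 × €15 = €240, leaving €69. Child Care Credit: income exceeds €221,200 by €51,050, which is 18 full-or-partial €3,000 increments; reduction = 18 × €150 = €2,700, leaving €3,150. total €69 + €3,150 = €3,219
Difference: |€2,709 − €3,219| = €510.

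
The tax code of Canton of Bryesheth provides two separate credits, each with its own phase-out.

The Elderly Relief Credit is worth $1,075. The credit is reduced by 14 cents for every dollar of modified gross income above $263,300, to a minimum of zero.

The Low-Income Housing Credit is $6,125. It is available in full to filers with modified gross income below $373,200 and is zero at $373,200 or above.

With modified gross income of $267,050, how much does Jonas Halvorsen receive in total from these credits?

$6,675

Elderly Relief Credit: 14% of the $3,750 excess over $263,300 is $525; credit = $1,075 − $525 = $550.
Low-Income Housing Credit: $267,050 is below the $373,200 cutoff, so the full $6,125 applies.
Total: $550 + $6,125 = $6,675.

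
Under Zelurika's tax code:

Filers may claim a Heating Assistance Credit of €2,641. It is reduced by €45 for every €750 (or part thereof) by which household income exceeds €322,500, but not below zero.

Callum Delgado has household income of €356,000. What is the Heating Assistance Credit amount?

€616

Heating Assistance Credit: income exceeds €322,500 by €33,500, which is 45 full-or-partial €750 increments; reduction = 45 × €45 = €2,025, leaving €616.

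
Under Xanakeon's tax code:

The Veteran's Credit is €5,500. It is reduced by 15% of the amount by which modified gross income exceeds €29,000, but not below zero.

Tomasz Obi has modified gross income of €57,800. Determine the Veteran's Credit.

€1,180

Veteran's Credit: 15% of the €28,800 excess over €29,000 is €4,320; credit = €5,500 − €4,320 = €1,180.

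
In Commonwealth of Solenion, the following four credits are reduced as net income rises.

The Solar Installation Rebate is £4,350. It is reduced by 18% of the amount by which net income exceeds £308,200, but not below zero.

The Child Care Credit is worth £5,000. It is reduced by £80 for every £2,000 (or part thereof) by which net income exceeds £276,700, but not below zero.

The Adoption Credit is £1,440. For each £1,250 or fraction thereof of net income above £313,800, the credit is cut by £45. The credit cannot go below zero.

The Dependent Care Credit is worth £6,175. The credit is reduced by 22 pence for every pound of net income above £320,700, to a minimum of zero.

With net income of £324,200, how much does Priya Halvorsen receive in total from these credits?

Solar Installation Rebate: 18% of the £16,000 excess over £308,200 is £2,880; credit = £4,350 − £2,880 = £1,470.
Child Care Credit: income exceeds £276,700 by £47,500, which is 24 full-or-partial £2,000 increments; reduction = 24 × £80 = £1,920, leaving £3,080.
Adoption Credit: income exceeds £313,800 by £10,400, which is 9 full-or-partial £1,250 increments; reduction = 9 × £45 = £405, leaving £1,035.
Dependent Care Credit: 22% of the £3,500 excess over £320,700 is £770; credit = £6,175 − £770 = £5,405.
Total: £1,470 + £3,080 + £1,035 + £5,405 = £10,990.

£10,990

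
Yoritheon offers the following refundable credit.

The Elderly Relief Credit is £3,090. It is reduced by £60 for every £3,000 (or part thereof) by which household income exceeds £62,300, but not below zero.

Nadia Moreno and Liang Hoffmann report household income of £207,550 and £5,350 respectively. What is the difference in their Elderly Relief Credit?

Nadia (£207,550): Elderly Relief Credit: income exceeds £62,300 by £145,250, which is 49 full-or-partial £3,000 increments; reduction = 49 × £60 = £2,940, leaving £150.
Liang (£5,350): Elderly Relief Credit: £5,350 is at or below the £62,300 threshold, so the full £3,090 applies.
Difference: |£150 − £3,090| = £2,940.

£2,940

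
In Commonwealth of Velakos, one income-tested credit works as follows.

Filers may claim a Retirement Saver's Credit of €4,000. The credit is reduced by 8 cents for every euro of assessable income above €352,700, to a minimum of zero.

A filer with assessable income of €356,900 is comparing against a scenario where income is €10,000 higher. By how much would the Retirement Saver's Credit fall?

At €356,900 — 8% of the €4,200 excess over €352,700 is €336; credit = €4,000 − €336 = €3,664.
At €366,900 — 8% of the €14,200 excess over €352,700 is €1,136; credit = €4,000 − €1,136 = €2,864.
Lost: €3,664 − €2,864 = €800.

€800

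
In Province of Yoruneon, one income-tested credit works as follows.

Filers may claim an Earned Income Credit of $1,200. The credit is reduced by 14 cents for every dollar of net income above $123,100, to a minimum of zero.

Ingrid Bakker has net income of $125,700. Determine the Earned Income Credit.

$836

Earned Income Credit: 14% of the $2,600 excess over $123,100 is $364; credit = $1,200 − $364 = $836.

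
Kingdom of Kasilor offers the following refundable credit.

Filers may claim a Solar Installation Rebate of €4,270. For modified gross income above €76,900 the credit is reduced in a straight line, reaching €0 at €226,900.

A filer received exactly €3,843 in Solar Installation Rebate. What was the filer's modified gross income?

€3,843 is 3,843/4,270 of the full €4,270, so 427/4,270 of the €150,000 range has been used: income = €76,900 + €150,000 × 427/4,270 = €91,900.

€91,900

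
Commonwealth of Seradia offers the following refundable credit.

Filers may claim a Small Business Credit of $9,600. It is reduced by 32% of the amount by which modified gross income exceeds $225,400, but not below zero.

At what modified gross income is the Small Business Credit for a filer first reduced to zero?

The credit falls by 32% of each dollar above $225,400, so it reaches zero when the excess is $9,600 / 32% = $30,000: income = $225,400 + $30,000 = $255,400.

$255,400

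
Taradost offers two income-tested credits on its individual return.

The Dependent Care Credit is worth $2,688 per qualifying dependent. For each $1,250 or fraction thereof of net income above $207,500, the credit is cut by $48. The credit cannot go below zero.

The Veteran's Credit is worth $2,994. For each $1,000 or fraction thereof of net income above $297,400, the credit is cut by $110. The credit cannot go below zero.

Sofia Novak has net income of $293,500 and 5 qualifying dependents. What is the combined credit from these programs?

Dependent Care Credit: base = 5 × $2,688 = $13,440. income exceeds $207,500 by $86,000, which is 69 full-or-partial $1,250 increments; reduction = 69 × $48 = $3,312, leaving $10,128.
Veteran's Credit: $293,500 is at or below the $297,400 threshold, so the full $2,994 applies.
Total: $10,128 + $2,994 = $13,122.

$13,122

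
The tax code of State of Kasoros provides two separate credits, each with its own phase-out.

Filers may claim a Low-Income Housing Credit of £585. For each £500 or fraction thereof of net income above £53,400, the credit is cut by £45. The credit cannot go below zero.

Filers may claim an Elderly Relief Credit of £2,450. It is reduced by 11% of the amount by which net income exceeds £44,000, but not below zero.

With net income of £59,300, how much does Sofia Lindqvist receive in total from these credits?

£812

Low-Income Housing Credit: income exceeds £53,400 by £5,900, which is 12 full-or-partial £500 increments; reduction = 12 × £45 = £540, leaving £45.
Elderly Relief Credit: 11% of the £15,300 excess over £44,000 is £1,683; credit = £2,450 − £1,683 = £767.
Total: £45 + £767 = £812.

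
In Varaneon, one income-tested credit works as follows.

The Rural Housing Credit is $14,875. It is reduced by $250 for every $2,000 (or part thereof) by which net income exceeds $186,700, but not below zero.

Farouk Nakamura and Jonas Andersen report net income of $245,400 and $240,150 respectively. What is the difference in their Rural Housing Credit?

$750

Farouk ($245,400): Rural Housing Credit: income exceeds $186,700 by $58,700, which is 30 full-or-partial $2,000 increments; reduction = 30 × $250 = $7,500, leaving $7,375.
Jonas ($240,150): Rural Housing Credit: income exceeds $186,700 by $53,450, which is 27 full-or-partial $2,000 increments; reduction = 27 × $250 = $6,750, leaving $8,125.
Difference: |$7,375 − $8,125| = $750.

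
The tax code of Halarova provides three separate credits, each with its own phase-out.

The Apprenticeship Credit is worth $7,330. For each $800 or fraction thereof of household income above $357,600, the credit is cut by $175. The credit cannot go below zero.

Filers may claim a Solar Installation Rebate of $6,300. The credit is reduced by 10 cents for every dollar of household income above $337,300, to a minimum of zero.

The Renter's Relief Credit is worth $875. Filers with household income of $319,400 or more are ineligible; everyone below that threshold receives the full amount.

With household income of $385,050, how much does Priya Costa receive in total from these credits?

$2,730

Apprenticeship Credit: income exceeds $357,600 by $27,450, which is 35 full-or-partial $800 increments; reduction = 35 × $175 = $6,125, leaving $1,205.
Solar Installation Rebate: 10% of the $47,750 excess over $337,300 is $4,775; credit = $6,300 − $4,775 = $1,525.
Renter's Relief Credit: $385,050 meets or exceeds the $319,400 cutoff, so the credit is $0.
Total: $1,205 + $1,525 + $0 = $2,730.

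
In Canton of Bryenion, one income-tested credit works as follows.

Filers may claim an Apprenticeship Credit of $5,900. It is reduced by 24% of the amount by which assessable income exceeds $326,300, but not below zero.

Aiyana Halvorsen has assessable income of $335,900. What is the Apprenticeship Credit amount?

Apprenticeship Credit: 24% of the $9,600 excess over $326,300 is $2,304; credit = $5,900 − $2,304 = $3,596.

$3,596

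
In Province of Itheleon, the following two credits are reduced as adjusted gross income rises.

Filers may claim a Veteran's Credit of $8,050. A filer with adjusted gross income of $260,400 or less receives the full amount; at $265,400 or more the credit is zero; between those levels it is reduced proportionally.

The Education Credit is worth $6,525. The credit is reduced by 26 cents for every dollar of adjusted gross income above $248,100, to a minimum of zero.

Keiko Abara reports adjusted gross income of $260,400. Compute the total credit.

$11,377

Veteran's Credit: $260,400 is at or below the $260,400 threshold, so the full $8,050 applies.
Education Credit: 26% of the $12,300 excess over $248,100 is $3,198; credit = $6,525 − $3,198 = $3,327.
Total: $8,050 + $3,327 = $11,377.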